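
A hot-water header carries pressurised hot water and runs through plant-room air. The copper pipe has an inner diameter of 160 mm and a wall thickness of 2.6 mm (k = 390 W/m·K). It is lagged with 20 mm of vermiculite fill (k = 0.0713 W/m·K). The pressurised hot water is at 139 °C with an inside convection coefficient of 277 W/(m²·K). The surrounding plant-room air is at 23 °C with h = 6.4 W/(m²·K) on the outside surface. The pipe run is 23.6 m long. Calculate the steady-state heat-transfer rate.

Q ≈ 3730 W

Cylindrical conduction, so R = ln(r₂/r₁)/(2πkL) per layer, in series:
R_inner film = 1/(h_i·2πr₁L) = 1/(277×2π×0.08×23.6) = 3.043×10^-4 K/W
R_copper pipe wall = ln(82.6/80)/(2π×390×23.6) = 5.53×10^-7 K/W
R_vermiculite fill = ln(102.6/82.6)/(2π×0.0713×23.6) = 0.02051 K/W
R_outer film = 1/(h_o·2πr_oL) = 1/(6.4×2π×0.1026×23.6) = 0.01027 K/W
R_total = 0.03108 K/W
Q = ΔT/R_total = 116/0.03108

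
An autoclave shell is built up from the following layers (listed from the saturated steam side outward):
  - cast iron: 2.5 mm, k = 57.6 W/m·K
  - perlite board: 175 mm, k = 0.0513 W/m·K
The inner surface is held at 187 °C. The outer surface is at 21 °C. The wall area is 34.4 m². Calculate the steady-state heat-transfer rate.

Q ≈ 1670 W

Using the resistance-network approach (series):
R_cast iron = L/(kA) = 0.0025/(57.6×34.4) = 1.262×10^-6 K/W
R_perlite board = L/(kA) = 0.175/(0.0513×34.4) = 0.09917 K/W
R_total = 0.09917 K/W
Q = ΔT / R_total = 166 / 0.09917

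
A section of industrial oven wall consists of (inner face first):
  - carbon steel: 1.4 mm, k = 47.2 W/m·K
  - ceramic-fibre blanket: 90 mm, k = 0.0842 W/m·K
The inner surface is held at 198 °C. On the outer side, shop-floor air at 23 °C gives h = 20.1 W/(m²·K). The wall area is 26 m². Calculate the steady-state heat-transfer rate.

Series thermal resistances:
R_carbon steel = L/(kA) = 0.0014/(47.2×26) = 1.141×10^-6 K/W
R_ceramic-fibre blanket = L/(kA) = 0.09/(0.0842×26) = 0.04111 K/W
R_outer film = 1/(h_o·A) = 1/(20.1×26) = 0.001914 K/W
R_total = 0.04303 K/W
Q = ΔT / R_total = 175 / 0.04303

Q ≈ 4070 W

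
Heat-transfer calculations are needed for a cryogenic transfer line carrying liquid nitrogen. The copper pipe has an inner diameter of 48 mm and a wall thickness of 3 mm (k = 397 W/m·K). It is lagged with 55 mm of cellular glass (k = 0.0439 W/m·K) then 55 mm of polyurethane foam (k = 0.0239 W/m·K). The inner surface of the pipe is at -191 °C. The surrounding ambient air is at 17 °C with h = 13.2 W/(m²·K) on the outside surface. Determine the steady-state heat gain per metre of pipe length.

For a radial system each layer contributes R = ln(r_out/r_in)/(2πkL); films add R = 1/(hA).
R_copper pipe wall = ln(27/24)/(2π×397×1) = 4.722×10^-5 K/W
R_cellular glass = ln(82/27)/(2π×0.0439×1) = 4.027 K/W
R_polyurethane foam = ln(137/82)/(2π×0.0239×1) = 3.418 K/W
R_outer film = 1/(h_o·2πr_oL) = 1/(13.2×2π×0.137×1) = 0.08801 K/W
R_total = 7.533 K/W
Q = ΔT/R_total = 208/7.533

q′ ≈ 27.6 W/m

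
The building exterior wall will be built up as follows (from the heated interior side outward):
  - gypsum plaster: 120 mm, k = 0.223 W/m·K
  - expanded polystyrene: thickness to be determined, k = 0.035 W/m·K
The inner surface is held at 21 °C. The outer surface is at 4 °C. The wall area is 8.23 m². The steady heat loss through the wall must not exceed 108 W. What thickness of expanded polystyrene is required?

L ≈ 26.5 mm

Treating each layer as a thermal resistance in series:
R_gypsum plaster = L/(kA) = 0.12/(0.223×8.23) = 0.06538 K/W
Sum of the known resistances R_other = 0.06538 K/W
Required total resistance R_tot = ΔT/Q_allow = 17/108 = 0.1574 K/W
R_expanded polystyrene = R_tot − R_other = 0.09202 K/W
L = R·k·A = 0.09202×0.035×8.23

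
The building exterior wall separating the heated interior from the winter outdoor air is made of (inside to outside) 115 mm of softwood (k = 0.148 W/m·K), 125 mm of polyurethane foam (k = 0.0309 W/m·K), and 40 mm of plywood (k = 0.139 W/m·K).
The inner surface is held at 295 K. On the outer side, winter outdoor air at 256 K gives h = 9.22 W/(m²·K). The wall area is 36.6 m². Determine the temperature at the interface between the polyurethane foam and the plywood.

T ≈ 259 K

Thermal resistances in series:
R_softwood = L/(kA) = 0.115/(0.148×36.6) = 0.02123 K/W
R_polyurethane foam = L/(kA) = 0.125/(0.0309×36.6) = 0.1105 K/W
R_plywood = L/(kA) = 0.04/(0.139×36.6) = 0.007863 K/W
R_outer film = 1/(h_o·A) = 1/(9.22×36.6) = 0.002963 K/W
R_total = 0.1426 K/W;  Q = ΔT/R_total = 39/0.1426 = 273.5 W
T_interface = T_inner − Q·ΣR(inner→interface) = 295 − 274×0.1318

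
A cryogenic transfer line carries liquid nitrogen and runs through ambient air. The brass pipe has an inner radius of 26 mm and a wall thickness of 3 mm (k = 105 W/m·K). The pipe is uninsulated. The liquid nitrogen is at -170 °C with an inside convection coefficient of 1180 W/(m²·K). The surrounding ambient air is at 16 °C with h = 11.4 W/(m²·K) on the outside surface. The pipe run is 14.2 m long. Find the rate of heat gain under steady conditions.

Per-layer cylindrical resistances, series-summed:
R_inner film = 1/(h_i·2πr₁L) = 1/(1180×2π×0.026×14.2) = 3.653×10^-4 K/W
R_brass pipe wall = ln(29/26)/(2π×105×14.2) = 1.166×10^-5 K/W
R_outer film = 1/(h_o·2πr_oL) = 1/(11.4×2π×0.029×14.2) = 0.0339 K/W
R_total = 0.03428 K/W
Q = ΔT/R_total = 186/0.03428

Q ≈ 5430 W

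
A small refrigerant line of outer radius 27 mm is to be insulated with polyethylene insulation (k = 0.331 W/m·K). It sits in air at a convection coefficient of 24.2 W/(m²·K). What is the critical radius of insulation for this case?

For a cylinder r_cr = k/h = 0.331/24.2
r_cr = 13.7 mm; since the bare radius (27 mm) is above r_cr, any added insulation will reduce heat loss.

r_cr ≈ 13.7 mm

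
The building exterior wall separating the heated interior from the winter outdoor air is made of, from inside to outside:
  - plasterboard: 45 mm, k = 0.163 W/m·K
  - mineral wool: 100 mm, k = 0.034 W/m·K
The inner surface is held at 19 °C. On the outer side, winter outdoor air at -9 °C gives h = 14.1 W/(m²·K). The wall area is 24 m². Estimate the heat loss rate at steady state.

Series thermal resistances:
R_plasterboard = L/(kA) = 0.045/(0.163×24) = 0.0115 K/W
R_mineral wool = L/(kA) = 0.1/(0.034×24) = 0.1225 K/W
R_outer film = 1/(h_o·A) = 1/(14.1×24) = 0.002955 K/W
R_total = 0.137 K/W
Q = ΔT / R_total = 28 / 0.137

Q ≈ 204 W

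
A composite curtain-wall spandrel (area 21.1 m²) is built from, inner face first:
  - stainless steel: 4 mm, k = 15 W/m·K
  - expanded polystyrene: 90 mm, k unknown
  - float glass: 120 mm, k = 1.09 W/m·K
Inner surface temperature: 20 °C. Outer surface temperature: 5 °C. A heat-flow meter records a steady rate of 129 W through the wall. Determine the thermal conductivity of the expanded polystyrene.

k ≈ 0.0384 W/(m·K)

Series thermal resistances:
R_stainless steel = L/(kA) = 0.004/(15×21.1) = 1.264×10^-5 K/W
R_float glass = L/(kA) = 0.12/(1.09×21.1) = 0.005218 K/W
Sum of known resistances R_other = 0.00523 K/W
Total R = ΔT/Q = 15/129 = 0.1163 K/W
R_expanded polystyrene = R_total − R_other = 0.111 K/W
k = L/(R·A) = 0.09/(0.111×21.1)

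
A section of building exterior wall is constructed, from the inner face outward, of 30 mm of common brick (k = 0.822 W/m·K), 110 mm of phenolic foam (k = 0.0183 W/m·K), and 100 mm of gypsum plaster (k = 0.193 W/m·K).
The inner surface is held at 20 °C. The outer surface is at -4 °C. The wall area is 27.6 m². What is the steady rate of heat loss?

Treating each layer as a thermal resistance in series:
R_common brick = L/(kA) = 0.03/(0.822×27.6) = 0.001322 K/W
R_phenolic foam = L/(kA) = 0.11/(0.0183×27.6) = 0.2178 K/W
R_gypsum plaster = L/(kA) = 0.1/(0.193×27.6) = 0.01877 K/W
R_total = 0.2379 K/W
Q = ΔT / R_total = 24 / 0.2379

Q ≈ 101 W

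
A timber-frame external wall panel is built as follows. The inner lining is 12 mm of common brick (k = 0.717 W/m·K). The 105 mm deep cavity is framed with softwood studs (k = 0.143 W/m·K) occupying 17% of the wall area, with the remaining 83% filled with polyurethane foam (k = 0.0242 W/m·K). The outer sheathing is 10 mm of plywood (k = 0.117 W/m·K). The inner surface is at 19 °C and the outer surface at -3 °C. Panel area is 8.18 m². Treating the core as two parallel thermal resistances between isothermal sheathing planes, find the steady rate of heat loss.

Q ≈ 72.9 W

Sheathing layers in series; stud and cavity paths in parallel between them.
R_inner = 0.012/(0.717×8.18) = 0.002046 K/W
R_stud  = 0.105/(0.143×0.17×8.18) = 0.528 K/W
R_cav   = 0.105/(0.0242×0.83×8.18) = 0.6391 K/W
1/R_core = 1/R_stud + 1/R_cav → R_core = 0.2891 K/W
R_outer = 0.01/(0.117×8.18) = 0.01045 K/W
R_total = 0.3016 K/W
Q = ΔT/R_total = 22/0.3016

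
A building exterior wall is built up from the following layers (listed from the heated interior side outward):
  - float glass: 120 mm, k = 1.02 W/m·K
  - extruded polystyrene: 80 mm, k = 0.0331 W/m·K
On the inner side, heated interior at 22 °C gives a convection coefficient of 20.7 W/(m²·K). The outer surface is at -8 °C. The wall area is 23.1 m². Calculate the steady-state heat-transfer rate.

Series thermal resistances:
R_inner film = 1/(h_i·A) = 1/(20.7×23.1) = 0.002091 K/W
R_float glass = L/(kA) = 0.12/(1.02×23.1) = 0.005093 K/W
R_extruded polystyrene = L/(kA) = 0.08/(0.0331×23.1) = 0.1046 K/W
R_total = 0.1118 K/W
Q = ΔT / R_total = 30 / 0.1118

Q ≈ 268 W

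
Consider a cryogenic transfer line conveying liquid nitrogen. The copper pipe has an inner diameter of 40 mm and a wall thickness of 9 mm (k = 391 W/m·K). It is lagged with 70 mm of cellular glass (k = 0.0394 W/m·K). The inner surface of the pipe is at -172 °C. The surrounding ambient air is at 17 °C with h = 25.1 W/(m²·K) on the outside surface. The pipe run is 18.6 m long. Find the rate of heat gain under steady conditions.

Radial resistances (cylindrical: R_cond = ln(r_o/r_i)/(2πkL), R_conv = 1/(h·2πrL)):
R_copper pipe wall = ln(29/20)/(2π×391×18.6) = 8.131×10^-6 K/W
R_cellular glass = ln(99/29)/(2π×0.0394×18.6) = 0.2667 K/W
R_outer film = 1/(h_o·2πr_oL) = 1/(25.1×2π×0.099×18.6) = 0.003443 K/W
R_total = 0.2701 K/W
Q = ΔT/R_total = 189/0.2701

Q ≈ 700 W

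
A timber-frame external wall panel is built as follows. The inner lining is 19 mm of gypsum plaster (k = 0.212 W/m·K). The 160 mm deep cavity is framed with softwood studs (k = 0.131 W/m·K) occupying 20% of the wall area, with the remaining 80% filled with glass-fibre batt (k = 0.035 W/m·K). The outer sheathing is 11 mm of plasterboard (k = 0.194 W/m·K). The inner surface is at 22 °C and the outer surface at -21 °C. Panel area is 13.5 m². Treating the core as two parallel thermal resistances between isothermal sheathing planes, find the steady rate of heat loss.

Q ≈ 187 W

Sheathing layers in series; stud and cavity paths in parallel between them.
R_inner = 0.019/(0.212×13.5) = 0.006639 K/W
R_stud  = 0.16/(0.131×0.2×13.5) = 0.4524 K/W
R_cav   = 0.16/(0.035×0.8×13.5) = 0.4233 K/W
1/R_core = 1/R_stud + 1/R_cav → R_core = 0.2187 K/W
R_outer = 0.011/(0.194×13.5) = 0.0042 K/W
R_total = 0.2295 K/W
Q = ΔT/R_total = 43/0.2295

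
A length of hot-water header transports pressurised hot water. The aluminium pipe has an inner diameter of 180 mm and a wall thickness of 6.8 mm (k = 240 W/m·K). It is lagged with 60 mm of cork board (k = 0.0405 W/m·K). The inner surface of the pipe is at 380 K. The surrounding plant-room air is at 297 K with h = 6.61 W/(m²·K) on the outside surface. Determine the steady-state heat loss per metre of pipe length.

q′ ≈ 40.5 W/m

Cylindrical conduction, so R = ln(r₂/r₁)/(2πkL) per layer, in series:
R_aluminium pipe wall = ln(96.8/90)/(2π×240×1) = 4.83×10^-5 K/W
R_cork board = ln(156.8/96.8)/(2π×0.0405×1) = 1.895 K/W
R_outer film = 1/(h_o·2πr_oL) = 1/(6.61×2π×0.1568×1) = 0.1536 K/W
R_total = 2.049 K/W
Q = ΔT/R_total = 83/2.049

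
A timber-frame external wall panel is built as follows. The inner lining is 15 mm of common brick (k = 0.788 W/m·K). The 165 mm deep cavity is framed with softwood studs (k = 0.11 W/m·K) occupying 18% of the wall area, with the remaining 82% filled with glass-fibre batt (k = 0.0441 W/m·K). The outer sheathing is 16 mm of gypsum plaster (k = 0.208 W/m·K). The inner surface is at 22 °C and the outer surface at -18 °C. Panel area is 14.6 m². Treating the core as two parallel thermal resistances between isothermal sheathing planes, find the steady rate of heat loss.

Q ≈ 192 W

Sheathing layers in series; stud and cavity paths in parallel between them.
R_inner = 0.015/(0.788×14.6) = 0.001304 K/W
R_stud  = 0.165/(0.11×0.18×14.6) = 0.5708 K/W
R_cav   = 0.165/(0.0441×0.82×14.6) = 0.3125 K/W
1/R_core = 1/R_stud + 1/R_cav → R_core = 0.2019 K/W
R_outer = 0.016/(0.208×14.6) = 0.005269 K/W
R_total = 0.2085 K/W
Q = ΔT/R_total = 40/0.2085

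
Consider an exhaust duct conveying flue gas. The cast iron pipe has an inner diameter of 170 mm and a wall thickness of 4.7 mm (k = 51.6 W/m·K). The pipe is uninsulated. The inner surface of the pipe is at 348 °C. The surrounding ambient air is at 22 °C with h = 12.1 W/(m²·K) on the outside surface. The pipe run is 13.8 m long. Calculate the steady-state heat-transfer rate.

Q ≈ 30600 W

For a radial system each layer contributes R = ln(r_out/r_in)/(2πkL); films add R = 1/(hA).
R_cast iron pipe wall = ln(89.7/85)/(2π×51.6×13.8) = 1.203×10^-5 K/W
R_outer film = 1/(h_o·2πr_oL) = 1/(12.1×2π×0.0897×13.8) = 0.01063 K/W
R_total = 0.01064 K/W
Q = ΔT/R_total = 326/0.01064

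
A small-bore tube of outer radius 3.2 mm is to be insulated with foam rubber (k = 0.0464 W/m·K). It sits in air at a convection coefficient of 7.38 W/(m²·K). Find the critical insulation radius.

r_cr ≈ 6.29 mm

For a cylinder r_cr = k/h = 0.0464/7.38
r_cr = 6.29 mm; since the bare radius (3.2 mm) is below r_cr, adding a thin layer of insulation will *increase* heat loss.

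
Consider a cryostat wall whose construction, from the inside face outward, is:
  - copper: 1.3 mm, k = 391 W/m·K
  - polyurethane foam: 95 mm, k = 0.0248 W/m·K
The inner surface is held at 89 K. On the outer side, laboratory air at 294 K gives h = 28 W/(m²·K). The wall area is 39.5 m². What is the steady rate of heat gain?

Q ≈ 2090 W

Treating each layer as a thermal resistance in series:
R_copper = L/(kA) = 0.0013/(391×39.5) = 8.417×10^-8 K/W
R_polyurethane foam = L/(kA) = 0.095/(0.0248×39.5) = 0.09698 K/W
R_outer film = 1/(h_o·A) = 1/(28×39.5) = 9.042×10^-4 K/W
R_total = 0.09788 K/W
Q = ΔT / R_total = 205 / 0.09788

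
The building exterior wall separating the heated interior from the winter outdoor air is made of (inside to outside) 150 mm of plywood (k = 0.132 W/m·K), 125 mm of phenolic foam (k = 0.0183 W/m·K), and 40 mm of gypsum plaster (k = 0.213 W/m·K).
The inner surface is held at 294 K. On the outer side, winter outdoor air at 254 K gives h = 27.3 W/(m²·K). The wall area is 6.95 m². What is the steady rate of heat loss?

Q ≈ 33.9 W

Series thermal resistances:
R_plywood = L/(kA) = 0.15/(0.132×6.95) = 0.1635 K/W
R_phenolic foam = L/(kA) = 0.125/(0.0183×6.95) = 0.9828 K/W
R_gypsum plaster = L/(kA) = 0.04/(0.213×6.95) = 0.02702 K/W
R_outer film = 1/(h_o·A) = 1/(27.3×6.95) = 0.005271 K/W
R_total = 1.179 K/W
Q = ΔT / R_total = 40 / 1.179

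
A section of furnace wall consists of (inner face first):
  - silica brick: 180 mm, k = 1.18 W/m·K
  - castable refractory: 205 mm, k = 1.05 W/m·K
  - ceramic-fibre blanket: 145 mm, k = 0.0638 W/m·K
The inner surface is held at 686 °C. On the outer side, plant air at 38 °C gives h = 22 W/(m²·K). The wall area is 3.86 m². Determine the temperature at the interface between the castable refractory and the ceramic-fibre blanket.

Using the resistance-network approach (series):
R_silica brick = L/(kA) = 0.18/(1.18×3.86) = 0.03952 K/W
R_castable refractory = L/(kA) = 0.205/(1.05×3.86) = 0.05058 K/W
R_ceramic-fibre blanket = L/(kA) = 0.145/(0.0638×3.86) = 0.5888 K/W
R_outer film = 1/(h_o·A) = 1/(22×3.86) = 0.01178 K/W
R_total = 0.6907 K/W;  Q = ΔT/R_total = 648/0.6907 = 938.2 W
T_interface = T_inner − Q·ΣR(inner→interface) = 686 − 938×0.0901

T ≈ 601 °C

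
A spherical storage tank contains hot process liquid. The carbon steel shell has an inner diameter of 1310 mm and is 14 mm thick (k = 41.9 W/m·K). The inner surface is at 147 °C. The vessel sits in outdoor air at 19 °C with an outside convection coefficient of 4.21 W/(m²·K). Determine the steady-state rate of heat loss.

Q ≈ 3030 W

Spherical conduction: R = (1/r_in − 1/r_out)/(4πk) per layer; series-sum.
R_carbon steel shell = (1/0.655 − 1/0.669)/(4π×41.9) = 6.068×10^-5 K/W
R_outer film = 1/(h·4πr_o²) = 1/(4.21×4π×0.669²) = 0.04223 K/W
R_total = 0.04229 K/W
Q = ΔT/R_total = 128/0.04229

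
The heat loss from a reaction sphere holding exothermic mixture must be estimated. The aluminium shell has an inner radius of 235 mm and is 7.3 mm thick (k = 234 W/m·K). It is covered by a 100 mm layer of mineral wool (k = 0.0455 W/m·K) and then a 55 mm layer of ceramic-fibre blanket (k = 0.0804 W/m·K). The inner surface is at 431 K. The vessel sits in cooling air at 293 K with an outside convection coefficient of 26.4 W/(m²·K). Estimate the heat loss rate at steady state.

Radial (spherical) resistances in series:
R_aluminium shell = (1/0.235 − 1/0.2423)/(4π×234) = 4.36×10^-5 K/W
R_mineral wool = (1/0.2423 − 1/0.3423)/(4π×0.0455) = 2.109 K/W
R_ceramic-fibre blanket = (1/0.3423 − 1/0.3973)/(4π×0.0804) = 0.4003 K/W
R_outer film = 1/(h·4πr_o²) = 1/(26.4×4π×0.3973²) = 0.0191 K/W
R_total = 2.528 K/W
Q = ΔT/R_total = 138/2.528

Q ≈ 54.6 W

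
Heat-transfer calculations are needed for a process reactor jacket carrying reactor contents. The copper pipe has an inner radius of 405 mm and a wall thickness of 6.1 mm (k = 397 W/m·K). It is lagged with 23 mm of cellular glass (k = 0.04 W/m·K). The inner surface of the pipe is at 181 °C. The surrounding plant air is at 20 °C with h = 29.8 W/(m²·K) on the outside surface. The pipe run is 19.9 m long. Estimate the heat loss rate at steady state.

For a radial system each layer contributes R = ln(r_out/r_in)/(2πkL); films add R = 1/(hA).
R_copper pipe wall = ln(411.1/405)/(2π×397×19.9) = 3.012×10^-7 K/W
R_cellular glass = ln(434.1/411.1)/(2π×0.04×19.9) = 0.01088 K/W
R_outer film = 1/(h_o·2πr_oL) = 1/(29.8×2π×0.4341×19.9) = 6.182×10^-4 K/W
R_total = 0.0115 K/W
Q = ΔT/R_total = 161/0.0115

Q ≈ 14000 W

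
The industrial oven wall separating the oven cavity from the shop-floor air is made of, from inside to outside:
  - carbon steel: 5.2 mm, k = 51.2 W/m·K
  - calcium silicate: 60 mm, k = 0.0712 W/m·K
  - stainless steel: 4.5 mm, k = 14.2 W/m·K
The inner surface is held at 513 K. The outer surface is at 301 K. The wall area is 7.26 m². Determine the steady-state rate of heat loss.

Q ≈ 1830 W

Thermal resistances in series:
R_carbon steel = L/(kA) = 0.0052/(51.2×7.26) = 1.399×10^-5 K/W
R_calcium silicate = L/(kA) = 0.06/(0.0712×7.26) = 0.1161 K/W
R_stainless steel = L/(kA) = 0.0045/(14.2×7.26) = 4.365×10^-5 K/W
R_total = 0.1161 K/W
Q = ΔT / R_total = 212 / 0.1161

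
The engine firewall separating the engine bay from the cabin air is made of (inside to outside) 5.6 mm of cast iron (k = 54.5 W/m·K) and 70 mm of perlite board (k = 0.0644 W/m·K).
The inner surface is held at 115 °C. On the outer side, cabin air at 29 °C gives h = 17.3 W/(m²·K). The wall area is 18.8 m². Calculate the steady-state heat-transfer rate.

Using the resistance-network approach (series):
R_cast iron = L/(kA) = 0.0056/(54.5×18.8) = 5.466×10^-6 K/W
R_perlite board = L/(kA) = 0.07/(0.0644×18.8) = 0.05782 K/W
R_outer film = 1/(h_o·A) = 1/(17.3×18.8) = 0.003075 K/W
R_total = 0.0609 K/W
Q = ΔT / R_total = 86 / 0.0609

Q ≈ 1410 W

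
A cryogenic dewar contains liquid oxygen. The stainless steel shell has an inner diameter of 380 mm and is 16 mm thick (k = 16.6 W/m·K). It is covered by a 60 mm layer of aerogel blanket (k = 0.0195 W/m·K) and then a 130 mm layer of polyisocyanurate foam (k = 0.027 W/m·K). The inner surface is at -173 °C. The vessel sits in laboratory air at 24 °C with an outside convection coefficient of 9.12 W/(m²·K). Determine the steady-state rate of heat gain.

Radial (spherical) resistances in series:
R_stainless steel shell = (1/0.19 − 1/0.206)/(4π×16.6) = 0.00196 K/W
R_aerogel blanket = (1/0.206 − 1/0.266)/(4π×0.0195) = 4.468 K/W
R_polyisocyanurate foam = (1/0.266 − 1/0.396)/(4π×0.027) = 3.637 K/W
R_outer film = 1/(h·4πr_o²) = 1/(9.12×4π×0.396²) = 0.05564 K/W
R_total = 8.163 K/W
Q = ΔT/R_total = 197/8.163

Q ≈ 24.1 W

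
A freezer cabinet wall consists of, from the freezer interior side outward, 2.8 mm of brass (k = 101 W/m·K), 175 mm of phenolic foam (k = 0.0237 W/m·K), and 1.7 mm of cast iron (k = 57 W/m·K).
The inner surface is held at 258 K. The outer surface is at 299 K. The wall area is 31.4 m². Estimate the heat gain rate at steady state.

Q ≈ 174 W

Using the resistance-network approach (series):
R_brass = L/(kA) = 0.0028/(101×31.4) = 8.829×10^-7 K/W
R_phenolic foam = L/(kA) = 0.175/(0.0237×31.4) = 0.2352 K/W
R_cast iron = L/(kA) = 0.0017/(57×31.4) = 9.498×10^-7 K/W
R_total = 0.2352 K/W
Q = ΔT / R_total = 41 / 0.2352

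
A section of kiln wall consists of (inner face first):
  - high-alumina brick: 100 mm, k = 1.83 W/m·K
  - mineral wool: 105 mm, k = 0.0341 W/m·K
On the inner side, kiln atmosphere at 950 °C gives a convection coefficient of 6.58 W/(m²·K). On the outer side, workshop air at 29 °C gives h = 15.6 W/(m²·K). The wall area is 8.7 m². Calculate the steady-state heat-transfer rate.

Q ≈ 2390 W

Model the wall as resistances in series:
R_inner film = 1/(h_i·A) = 1/(6.58×8.7) = 0.01747 K/W
R_high-alumina brick = L/(kA) = 0.1/(1.83×8.7) = 0.006281 K/W
R_mineral wool = L/(kA) = 0.105/(0.0341×8.7) = 0.3539 K/W
R_outer film = 1/(h_o·A) = 1/(15.6×8.7) = 0.007368 K/W
R_total = 0.385 K/W
Q = ΔT / R_total = 921 / 0.385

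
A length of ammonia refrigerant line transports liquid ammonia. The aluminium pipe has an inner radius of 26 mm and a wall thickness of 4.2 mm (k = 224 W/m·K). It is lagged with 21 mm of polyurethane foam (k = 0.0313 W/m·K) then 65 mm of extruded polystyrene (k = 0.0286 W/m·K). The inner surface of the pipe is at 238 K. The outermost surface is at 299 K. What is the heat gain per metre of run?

q′ ≈ 8.42 W/m

Radial resistances (cylindrical: R_cond = ln(r_o/r_i)/(2πkL), R_conv = 1/(h·2πrL)):
R_aluminium pipe wall = ln(30.2/26)/(2π×224×1) = 1.064×10^-4 K/W
R_polyurethane foam = ln(51.2/30.2)/(2π×0.0313×1) = 2.684 K/W
R_extruded polystyrene = ln(116.2/51.2)/(2π×0.0286×1) = 4.561 K/W
R_total = 7.245 K/W
Q = ΔT/R_total = 61/7.245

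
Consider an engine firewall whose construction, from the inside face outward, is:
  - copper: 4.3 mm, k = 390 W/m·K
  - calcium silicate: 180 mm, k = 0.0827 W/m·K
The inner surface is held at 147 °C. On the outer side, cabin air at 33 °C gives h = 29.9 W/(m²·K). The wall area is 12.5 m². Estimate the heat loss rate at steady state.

Thermal resistances in series:
R_copper = L/(kA) = 0.0043/(390×12.5) = 8.821×10^-7 K/W
R_calcium silicate = L/(kA) = 0.18/(0.0827×12.5) = 0.1741 K/W
R_outer film = 1/(h_o·A) = 1/(29.9×12.5) = 0.002676 K/W
R_total = 0.1768 K/W
Q = ΔT / R_total = 114 / 0.1768

Q ≈ 645 W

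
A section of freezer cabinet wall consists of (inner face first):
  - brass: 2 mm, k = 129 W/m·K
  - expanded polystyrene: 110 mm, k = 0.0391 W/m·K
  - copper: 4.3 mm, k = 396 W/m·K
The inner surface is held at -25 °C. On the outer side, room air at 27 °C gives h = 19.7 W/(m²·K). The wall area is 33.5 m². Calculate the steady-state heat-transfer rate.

Q ≈ 608 W

Thermal resistances in series:
R_brass = L/(kA) = 0.002/(129×33.5) = 4.628×10^-7 K/W
R_expanded polystyrene = L/(kA) = 0.11/(0.0391×33.5) = 0.08398 K/W
R_copper = L/(kA) = 0.0043/(396×33.5) = 3.241×10^-7 K/W
R_outer film = 1/(h_o·A) = 1/(19.7×33.5) = 0.001515 K/W
R_total = 0.0855 K/W
Q = ΔT / R_total = 52 / 0.0855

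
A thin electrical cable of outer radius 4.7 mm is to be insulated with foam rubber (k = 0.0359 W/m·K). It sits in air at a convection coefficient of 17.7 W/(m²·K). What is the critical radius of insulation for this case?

For a cylinder r_cr = k/h = 0.0359/17.7
r_cr = 2.03 mm; since the bare radius (4.7 mm) is above r_cr, any added insulation will reduce heat loss.

r_cr ≈ 2.03 mm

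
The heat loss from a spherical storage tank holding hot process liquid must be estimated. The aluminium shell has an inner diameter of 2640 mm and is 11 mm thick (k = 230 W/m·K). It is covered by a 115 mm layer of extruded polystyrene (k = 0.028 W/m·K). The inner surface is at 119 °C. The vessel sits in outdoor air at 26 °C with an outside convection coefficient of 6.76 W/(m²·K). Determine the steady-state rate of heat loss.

Radial (spherical) resistances in series:
R_aluminium shell = (1/1.32 − 1/1.331)/(4π×230) = 2.166×10^-6 K/W
R_extruded polystyrene = (1/1.331 − 1/1.446)/(4π×0.028) = 0.1698 K/W
R_outer film = 1/(h·4πr_o²) = 1/(6.76×4π×1.446²) = 0.00563 K/W
R_total = 0.1755 K/W
Q = ΔT/R_total = 93/0.1755

Q ≈ 530 W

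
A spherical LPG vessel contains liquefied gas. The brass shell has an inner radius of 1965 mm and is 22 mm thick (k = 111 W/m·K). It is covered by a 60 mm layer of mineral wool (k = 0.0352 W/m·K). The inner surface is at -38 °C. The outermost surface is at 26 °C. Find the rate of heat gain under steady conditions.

Spherical conduction: R = (1/r_in − 1/r_out)/(4πk) per layer; series-sum.
R_brass shell = (1/1.965 − 1/1.987)/(4π×111) = 4.04×10^-6 K/W
R_mineral wool = (1/1.987 − 1/2.047)/(4π×0.0352) = 0.03335 K/W
R_total = 0.03335 K/W
Q = ΔT/R_total = 64/0.03335

Q ≈ 1920 W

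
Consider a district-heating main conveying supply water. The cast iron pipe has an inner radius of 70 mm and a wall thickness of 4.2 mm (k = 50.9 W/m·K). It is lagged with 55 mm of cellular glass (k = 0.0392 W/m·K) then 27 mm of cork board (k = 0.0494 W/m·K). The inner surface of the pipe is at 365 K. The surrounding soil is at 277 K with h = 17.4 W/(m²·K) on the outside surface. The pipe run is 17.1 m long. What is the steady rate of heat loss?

Treating each annulus and film as a series resistance:
R_cast iron pipe wall = ln(74.2/70)/(2π×50.9×17.1) = 1.065×10^-5 K/W
R_cellular glass = ln(129.2/74.2)/(2π×0.0392×17.1) = 0.1317 K/W
R_cork board = ln(156.2/129.2)/(2π×0.0494×17.1) = 0.03576 K/W
R_outer film = 1/(h_o·2πr_oL) = 1/(17.4×2π×0.1562×17.1) = 0.003424 K/W
R_total = 0.1709 K/W
Q = ΔT/R_total = 88/0.1709

Q ≈ 515 W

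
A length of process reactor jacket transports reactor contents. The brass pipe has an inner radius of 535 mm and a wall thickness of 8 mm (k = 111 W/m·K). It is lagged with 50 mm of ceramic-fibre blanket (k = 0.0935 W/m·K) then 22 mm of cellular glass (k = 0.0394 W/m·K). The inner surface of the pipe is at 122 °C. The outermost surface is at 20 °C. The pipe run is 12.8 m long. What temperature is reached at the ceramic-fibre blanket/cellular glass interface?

T ≈ 70.5 °C

Per-layer cylindrical resistances, series-summed:
R_brass pipe wall = ln(543/535)/(2π×111×12.8) = 1.663×10^-6 K/W
R_ceramic-fibre blanket = ln(593/543)/(2π×0.0935×12.8) = 0.01171 K/W
R_cellular glass = ln(615/593)/(2π×0.0394×12.8) = 0.0115 K/W
R_total = 0.02321 K/W
Q = ΔT/R_total = 102/0.02321
Q = 4390 W
T_interface = T_inner − Q·ΣR(inner→interface) = 122 − 4390×0.01172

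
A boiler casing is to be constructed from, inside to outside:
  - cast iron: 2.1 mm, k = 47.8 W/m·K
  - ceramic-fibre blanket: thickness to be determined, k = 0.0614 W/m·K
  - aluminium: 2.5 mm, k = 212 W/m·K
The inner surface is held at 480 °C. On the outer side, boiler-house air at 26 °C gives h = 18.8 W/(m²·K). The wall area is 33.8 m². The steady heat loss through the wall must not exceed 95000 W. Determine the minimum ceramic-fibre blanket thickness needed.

L ≈ 6.65 mm

Thermal resistances in series:
R_cast iron = L/(kA) = 0.0021/(47.8×33.8) = 1.3×10^-6 K/W
R_aluminium = L/(kA) = 0.0025/(212×33.8) = 3.489×10^-7 K/W
R_outer film = 1/(h_o·A) = 1/(18.8×33.8) = 0.001574 K/W
Sum of the known resistances R_other = 0.001575 K/W
Required total resistance R_tot = ΔT/Q_allow = 454/95000 = 0.004779 K/W
R_ceramic-fibre blanket = R_tot − R_other = 0.003204 K/W
L = R·k·A = 0.003204×0.0614×33.8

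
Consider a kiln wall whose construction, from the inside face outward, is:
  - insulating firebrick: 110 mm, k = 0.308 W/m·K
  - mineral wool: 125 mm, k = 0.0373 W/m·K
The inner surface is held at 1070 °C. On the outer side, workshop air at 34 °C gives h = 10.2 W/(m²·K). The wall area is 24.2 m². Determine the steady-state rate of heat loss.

Using the resistance-network approach (series):
R_insulating firebrick = L/(kA) = 0.11/(0.308×24.2) = 0.01476 K/W
R_mineral wool = L/(kA) = 0.125/(0.0373×24.2) = 0.1385 K/W
R_outer film = 1/(h_o·A) = 1/(10.2×24.2) = 0.004051 K/W
R_total = 0.1573 K/W
Q = ΔT / R_total = 1036 / 0.1573

Q ≈ 6590 W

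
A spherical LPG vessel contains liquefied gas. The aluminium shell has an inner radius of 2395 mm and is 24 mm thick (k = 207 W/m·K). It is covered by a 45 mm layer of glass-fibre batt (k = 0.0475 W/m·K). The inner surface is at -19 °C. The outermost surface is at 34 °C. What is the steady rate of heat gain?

For a spherical shell R = (1/r₁ − 1/r₂)/(4πk); film R = 1/(h·4πr²). In series:
R_aluminium shell = (1/2.395 − 1/2.419)/(4π×207) = 1.593×10^-6 K/W
R_glass-fibre batt = (1/2.419 − 1/2.464)/(4π×0.0475) = 0.01265 K/W
R_total = 0.01265 K/W
Q = ΔT/R_total = 53/0.01265

Q ≈ 4190 W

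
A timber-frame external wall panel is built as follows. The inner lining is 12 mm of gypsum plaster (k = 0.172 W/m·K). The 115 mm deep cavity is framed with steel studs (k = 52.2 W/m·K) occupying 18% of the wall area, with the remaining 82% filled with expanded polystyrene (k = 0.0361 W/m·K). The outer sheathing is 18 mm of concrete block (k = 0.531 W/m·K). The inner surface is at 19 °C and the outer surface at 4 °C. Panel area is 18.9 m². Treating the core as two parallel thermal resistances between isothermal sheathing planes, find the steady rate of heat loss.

Q ≈ 2450 W

Sheathing layers in series; stud and cavity paths in parallel between them.
R_inner = 0.012/(0.172×18.9) = 0.003691 K/W
R_stud  = 0.115/(52.2×0.18×18.9) = 6.476×10^-4 K/W
R_cav   = 0.115/(0.0361×0.82×18.9) = 0.2055 K/W
1/R_core = 1/R_stud + 1/R_cav → R_core = 6.455×10^-4 K/W
R_outer = 0.018/(0.531×18.9) = 0.001794 K/W
R_total = 0.006131 K/W
Q = ΔT/R_total = 15/0.006131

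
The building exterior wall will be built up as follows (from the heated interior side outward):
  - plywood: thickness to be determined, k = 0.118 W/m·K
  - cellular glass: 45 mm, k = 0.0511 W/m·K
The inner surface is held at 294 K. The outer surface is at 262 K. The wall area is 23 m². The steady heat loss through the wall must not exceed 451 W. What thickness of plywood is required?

L ≈ 88.7 mm

Series thermal resistances:
R_cellular glass = L/(kA) = 0.045/(0.0511×23) = 0.03829 K/W
Sum of the known resistances R_other = 0.03829 K/W
Required total resistance R_tot = ΔT/Q_allow = 32/451 = 0.07095 K/W
R_plywood = R_tot − R_other = 0.03267 K/W
L = R·k·A = 0.03267×0.118×23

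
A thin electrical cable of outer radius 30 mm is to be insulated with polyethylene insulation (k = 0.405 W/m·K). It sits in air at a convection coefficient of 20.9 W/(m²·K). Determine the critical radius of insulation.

r_cr ≈ 19.4 mm

For a cylinder r_cr = k/h = 0.405/20.9
r_cr = 19.4 mm; since the bare radius (30 mm) is above r_cr, any added insulation will reduce heat loss.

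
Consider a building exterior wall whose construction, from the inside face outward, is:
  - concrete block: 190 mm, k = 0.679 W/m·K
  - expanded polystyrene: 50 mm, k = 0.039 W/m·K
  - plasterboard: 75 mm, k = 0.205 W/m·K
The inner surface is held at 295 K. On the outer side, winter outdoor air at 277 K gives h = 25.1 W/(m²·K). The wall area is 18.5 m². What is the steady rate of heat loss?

Model the wall as resistances in series:
R_concrete block = L/(kA) = 0.19/(0.679×18.5) = 0.01513 K/W
R_expanded polystyrene = L/(kA) = 0.05/(0.039×18.5) = 0.0693 K/W
R_plasterboard = L/(kA) = 0.075/(0.205×18.5) = 0.01978 K/W
R_outer film = 1/(h_o·A) = 1/(25.1×18.5) = 0.002154 K/W
R_total = 0.1064 K/W
Q = ΔT / R_total = 18 / 0.1064

Q ≈ 169 W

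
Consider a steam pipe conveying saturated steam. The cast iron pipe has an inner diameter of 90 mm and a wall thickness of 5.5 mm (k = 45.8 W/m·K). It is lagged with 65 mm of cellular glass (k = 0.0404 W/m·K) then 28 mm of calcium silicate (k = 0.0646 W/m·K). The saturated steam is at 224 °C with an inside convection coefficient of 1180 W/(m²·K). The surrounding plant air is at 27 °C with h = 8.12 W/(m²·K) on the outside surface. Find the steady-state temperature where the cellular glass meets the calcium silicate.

Treating each annulus and film as a series resistance:
R_inner film = 1/(h_i·2πr₁L) = 1/(1180×2π×0.045×1) = 0.002997 K/W
R_cast iron pipe wall = ln(50.5/45)/(2π×45.8×1) = 4.007×10^-4 K/W
R_cellular glass = ln(115.5/50.5)/(2π×0.0404×1) = 3.259 K/W
R_calcium silicate = ln(143.5/115.5)/(2π×0.0646×1) = 0.5348 K/W
R_outer film = 1/(h_o·2πr_oL) = 1/(8.12×2π×0.1435×1) = 0.1366 K/W
R_total = 3.934 K/W
Q = ΔT/R_total = 197/3.934
Q = 50.1 W/m
T_interface = T_inner − Q·ΣR(inner→interface) = 224 − 50.1×3.263

T ≈ 60.6 °C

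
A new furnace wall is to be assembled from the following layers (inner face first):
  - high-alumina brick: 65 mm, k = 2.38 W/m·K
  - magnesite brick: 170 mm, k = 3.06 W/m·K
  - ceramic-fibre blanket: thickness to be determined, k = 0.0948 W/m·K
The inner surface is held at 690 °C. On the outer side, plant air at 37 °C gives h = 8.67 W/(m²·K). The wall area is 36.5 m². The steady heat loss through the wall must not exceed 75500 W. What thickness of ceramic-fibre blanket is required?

L ≈ 11.1 mm

Using the resistance-network approach (series):
R_high-alumina brick = L/(kA) = 0.065/(2.38×36.5) = 7.482×10^-4 K/W
R_magnesite brick = L/(kA) = 0.17/(3.06×36.5) = 0.001522 K/W
R_outer film = 1/(h_o·A) = 1/(8.67×36.5) = 0.00316 K/W
Sum of the known resistances R_other = 0.00543 K/W
Required total resistance R_tot = ΔT/Q_allow = 653/75500 = 0.008649 K/W
R_ceramic-fibre blanket = R_tot − R_other = 0.003219 K/W
L = R·k·A = 0.003219×0.0948×36.5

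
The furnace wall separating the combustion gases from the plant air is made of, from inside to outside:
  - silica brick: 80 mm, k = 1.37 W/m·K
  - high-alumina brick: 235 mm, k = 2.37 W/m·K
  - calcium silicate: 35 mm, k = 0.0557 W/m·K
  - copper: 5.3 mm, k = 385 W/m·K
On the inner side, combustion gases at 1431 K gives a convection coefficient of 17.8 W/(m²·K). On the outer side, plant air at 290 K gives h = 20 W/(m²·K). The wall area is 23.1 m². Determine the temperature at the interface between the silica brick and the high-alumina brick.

Series thermal resistances:
R_inner film = 1/(h_i·A) = 1/(17.8×23.1) = 0.002432 K/W
R_silica brick = L/(kA) = 0.08/(1.37×23.1) = 0.002528 K/W
R_high-alumina brick = L/(kA) = 0.235/(2.37×23.1) = 0.004292 K/W
R_calcium silicate = L/(kA) = 0.035/(0.0557×23.1) = 0.0272 K/W
R_copper = L/(kA) = 0.0053/(385×23.1) = 5.959×10^-7 K/W
R_outer film = 1/(h_o·A) = 1/(20×23.1) = 0.002165 K/W
R_total = 0.03862 K/W;  Q = ΔT/R_total = 1141/0.03862 = 29540 W
T_interface = T_inner − Q·ΣR(inner→interface) = 1431 − 29500×0.00496

T ≈ 1280 K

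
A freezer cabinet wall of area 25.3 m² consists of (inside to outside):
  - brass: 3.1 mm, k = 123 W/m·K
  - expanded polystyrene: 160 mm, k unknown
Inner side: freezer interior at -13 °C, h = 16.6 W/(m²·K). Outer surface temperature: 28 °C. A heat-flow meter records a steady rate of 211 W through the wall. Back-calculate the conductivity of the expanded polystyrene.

k ≈ 0.0329 W/(m·K)

Treating each layer as a thermal resistance in series:
R_inner film = 1/(h_i·A) = 1/(16.6×25.3) = 0.002381 K/W
R_brass = L/(kA) = 0.0031/(123×25.3) = 9.962×10^-7 K/W
Sum of known resistances R_other = 0.002382 K/W
Total R = ΔT/Q = 41/211 = 0.1943 K/W
R_expanded polystyrene = R_total − R_other = 0.1919 K/W
k = L/(R·A) = 0.16/(0.1919×25.3)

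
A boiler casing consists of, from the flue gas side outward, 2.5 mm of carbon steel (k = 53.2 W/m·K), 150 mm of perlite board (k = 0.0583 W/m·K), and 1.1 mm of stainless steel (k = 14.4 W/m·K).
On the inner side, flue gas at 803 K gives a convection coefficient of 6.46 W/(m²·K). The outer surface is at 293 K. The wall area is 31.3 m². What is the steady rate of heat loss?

Q ≈ 5850 W

Series thermal resistances:
R_inner film = 1/(h_i·A) = 1/(6.46×31.3) = 0.004946 K/W
R_carbon steel = L/(kA) = 0.0025/(53.2×31.3) = 1.501×10^-6 K/W
R_perlite board = L/(kA) = 0.15/(0.0583×31.3) = 0.0822 K/W
R_stainless steel = L/(kA) = 0.0011/(14.4×31.3) = 2.441×10^-6 K/W
R_total = 0.08715 K/W
Q = ΔT / R_total = 510 / 0.08715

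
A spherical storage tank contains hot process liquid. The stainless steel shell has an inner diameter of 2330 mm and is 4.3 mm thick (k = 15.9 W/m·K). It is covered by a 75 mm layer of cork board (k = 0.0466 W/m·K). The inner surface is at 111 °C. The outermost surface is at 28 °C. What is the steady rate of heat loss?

Q ≈ 943 W

Spherical conduction: R = (1/r_in − 1/r_out)/(4πk) per layer; series-sum.
R_stainless steel shell = (1/1.165 − 1/1.1693)/(4π×15.9) = 1.58×10^-5 K/W
R_cork board = (1/1.1693 − 1/1.2443)/(4π×0.0466) = 0.08803 K/W
R_total = 0.08804 K/W
Q = ΔT/R_total = 83/0.08804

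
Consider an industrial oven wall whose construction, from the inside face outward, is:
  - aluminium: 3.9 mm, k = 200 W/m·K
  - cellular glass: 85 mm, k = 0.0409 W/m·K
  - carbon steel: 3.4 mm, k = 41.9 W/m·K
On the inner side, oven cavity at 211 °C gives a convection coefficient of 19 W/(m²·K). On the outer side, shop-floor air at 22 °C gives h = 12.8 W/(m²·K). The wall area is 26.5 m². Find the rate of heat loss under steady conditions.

Treating each layer as a thermal resistance in series:
R_inner film = 1/(h_i·A) = 1/(19×26.5) = 0.001986 K/W
R_aluminium = L/(kA) = 0.0039/(200×26.5) = 7.358×10^-7 K/W
R_cellular glass = L/(kA) = 0.085/(0.0409×26.5) = 0.07842 K/W
R_carbon steel = L/(kA) = 0.0034/(41.9×26.5) = 3.062×10^-6 K/W
R_outer film = 1/(h_o·A) = 1/(12.8×26.5) = 0.002948 K/W
R_total = 0.08336 K/W
Q = ΔT / R_total = 189 / 0.08336

Q ≈ 2270 W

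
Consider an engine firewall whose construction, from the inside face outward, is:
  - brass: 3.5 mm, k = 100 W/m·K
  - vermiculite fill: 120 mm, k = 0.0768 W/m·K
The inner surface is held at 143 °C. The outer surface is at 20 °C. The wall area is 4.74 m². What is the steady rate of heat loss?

Treating each layer as a thermal resistance in series:
R_brass = L/(kA) = 0.0035/(100×4.74) = 7.384×10^-6 K/W
R_vermiculite fill = L/(kA) = 0.12/(0.0768×4.74) = 0.3296 K/W
R_total = 0.3296 K/W
Q = ΔT / R_total = 123 / 0.3296

Q ≈ 373 W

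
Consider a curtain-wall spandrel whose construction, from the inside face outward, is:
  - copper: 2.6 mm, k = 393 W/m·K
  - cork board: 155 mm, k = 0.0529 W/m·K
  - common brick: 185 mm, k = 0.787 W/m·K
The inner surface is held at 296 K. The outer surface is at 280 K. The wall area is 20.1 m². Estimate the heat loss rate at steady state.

Q ≈ 102 W

Series thermal resistances:
R_copper = L/(kA) = 0.0026/(393×20.1) = 3.291×10^-7 K/W
R_cork board = L/(kA) = 0.155/(0.0529×20.1) = 0.1458 K/W
R_common brick = L/(kA) = 0.185/(0.787×20.1) = 0.0117 K/W
R_total = 0.1575 K/W
Q = ΔT / R_total = 16 / 0.1575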